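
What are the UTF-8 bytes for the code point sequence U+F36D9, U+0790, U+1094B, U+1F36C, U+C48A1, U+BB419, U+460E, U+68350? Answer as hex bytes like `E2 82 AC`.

U+F36D9: 4-byte form → F3 B3 9B 99.
U+0790: 2-byte form → DE 90.
U+1094B: 4-byte form → F0 90 A5 8B.
U+1F36C: 4-byte form → F0 9F 8D AC.
U+C48A1: 4-byte form → F3 84 A2 A1.
U+BB419: 4-byte form → F2 BB 90 99.
U+460E: 3-byte form → E4 98 8E.
U+68350: 4-byte form → F1 A8 8D 90.
Concatenated (29 bytes): F3 B3 9B 99 DE 90 F0 90 A5 8B F0 9F 8D AC F3 84 A2 A1 F2 BB 90 99 E4 98 8E F1 A8 8D 90.

F3 B3 9B 99 DE 90 F0 90 A5 8B F0 9F 8D AC F3 84 A2 A1 F2 BB 90 99 E4 98 8E F1 A8 8D 90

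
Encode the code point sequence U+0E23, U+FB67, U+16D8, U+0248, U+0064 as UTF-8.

E0 B8 A3 EF AD A7 E1 9B 98 C9 88 64

U+0E23: 3-byte form → E0 B8 A3.
U+FB67: 3-byte form → EF AD A7.
U+16D8: 3-byte form → E1 9B 98.
U+0248: 2-byte form → C9 88.
U+0064: 1-byte form → 64.
Concatenated (12 bytes): E0 B8 A3 EF AD A7 E1 9B 98 C9 88 64.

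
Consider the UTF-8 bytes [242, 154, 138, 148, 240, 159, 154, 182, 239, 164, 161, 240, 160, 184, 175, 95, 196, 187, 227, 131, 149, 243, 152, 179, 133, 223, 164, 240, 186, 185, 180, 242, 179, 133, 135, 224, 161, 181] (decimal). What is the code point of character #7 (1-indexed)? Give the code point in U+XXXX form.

U+30D5

Offset 0: leading byte 0xF2 = 11110010 → 4-byte char #1 = F2 9A 8A 94.
Offset 4: leading byte 0xF0 = 11110000 → 4-byte char #2 = F0 9F 9A B6.
Offset 8: leading byte 0xEF = 11101111 → 3-byte char #3 = EF A4 A1.
Offset 11: leading byte 0xF0 = 11110000 → 4-byte char #4 = F0 A0 B8 AF.
Offset 15: leading byte 0x5F = 01011111 → 1-byte char #5 = 5F.
Offset 16: leading byte 0xC4 = 11000100 → 2-byte char #6 = C4 BB.
Offset 18: leading byte 0xE3 = 11100011 → 3-byte char #7 = E3 83 95.
Leading byte 0xE3 = 11100011 matches 1110xxxx → 3-byte sequence.
Byte 1: 0xE3 = 11100011, payload 0011 (4 bits).
Byte 2: 0x83 = 10000011 (10xxxxxx ✓), payload 000011.
Byte 3: 0x95 = 10010101 (10xxxxxx ✓), payload 010101.
Concatenate: 0011000011010101 = 0x30D5 (16 bits → U+30D5).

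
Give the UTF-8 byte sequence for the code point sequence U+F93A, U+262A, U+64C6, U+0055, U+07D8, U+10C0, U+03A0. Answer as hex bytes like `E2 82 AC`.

U+F93A: 3-byte form → EF A4 BA.
U+262A: 3-byte form → E2 98 AA.
U+64C6: 3-byte form → E6 93 86.
U+0055: 1-byte form → 55.
U+07D8: 2-byte form → DF 98.
U+10C0: 3-byte form → E1 83 80.
U+03A0: 2-byte form → CE A0.
Concatenated (17 bytes): EF A4 BA E2 98 AA E6 93 86 55 DF 98 E1 83 80 CE A0.

EF A4 BA E2 98 AA E6 93 86 55 DF 98 E1 83 80 CE A0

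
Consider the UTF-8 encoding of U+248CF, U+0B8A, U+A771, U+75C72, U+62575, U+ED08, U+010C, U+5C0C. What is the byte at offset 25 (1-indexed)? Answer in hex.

0xB0

1-indexed offset 25 is 0-indexed offset 24.
U+248CF → 4-byte form F0 A4 A3 8F at offsets 0–3.
U+0B8A → 3-byte form E0 AE 8A at offsets 4–6.
U+A771 → 3-byte form EA 9D B1 at offsets 7–9.
U+75C72 → 4-byte form F1 B5 B1 B2 at offsets 10–13.
U+62575 → 4-byte form F1 A2 95 B5 at offsets 14–17.
U+ED08 → 3-byte form EE B4 88 at offsets 18–20.
U+010C → 2-byte form C4 8C at offsets 21–22.
U+5C0C → 3-byte form E5 B0 8C at offsets 23–25.
Offset 24 falls in char 8's range; it's byte 2 of E5 B0 8C = 0xB0.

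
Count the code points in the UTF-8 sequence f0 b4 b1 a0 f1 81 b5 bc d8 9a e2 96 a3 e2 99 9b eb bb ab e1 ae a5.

Byte at offset 0: 0xF0 = 11110000 → 4-byte char (#1). Advance 4.
Byte at offset 4: 0xF1 = 11110001 → 4-byte char (#2). Advance 4.
Byte at offset 8: 0xD8 = 11011000 → 2-byte char (#3). Advance 2.
Byte at offset 10: 0xE2 = 11100010 → 3-byte char (#4). Advance 3.
Byte at offset 13: 0xE2 = 11100010 → 3-byte char (#5). Advance 3.
Byte at offset 16: 0xEB = 11101011 → 3-byte char (#6). Advance 3.
Byte at offset 19: 0xE1 = 11100001 → 3-byte char (#7). Advance 3.
Reached end at offset 22 after 7 code points.

7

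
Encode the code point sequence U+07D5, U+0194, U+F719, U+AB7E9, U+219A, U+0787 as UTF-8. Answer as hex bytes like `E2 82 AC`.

DF 95 C6 94 EF 9C 99 F2 AB 9F A9 E2 86 9A DE 87

U+07D5: 2-byte form → DF 95.
U+0194: 2-byte form → C6 94.
U+F719: 3-byte form → EF 9C 99.
U+AB7E9: 4-byte form → F2 AB 9F A9.
U+219A: 3-byte form → E2 86 9A.
U+0787: 2-byte form → DE 87.
Concatenated (16 bytes): DF 95 C6 94 EF 9C 99 F2 AB 9F A9 E2 86 9A DE 87.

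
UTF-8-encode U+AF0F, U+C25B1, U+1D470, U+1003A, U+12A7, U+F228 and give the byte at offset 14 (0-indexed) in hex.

0xBA

U+AF0F → 3-byte form EA BC 8F at offsets 0–2.
U+C25B1 → 4-byte form F3 82 96 B1 at offsets 3–6.
U+1D470 → 4-byte form F0 9D 91 B0 at offsets 7–10.
U+1003A → 4-byte form F0 90 80 BA at offsets 11–14.
Offset 14 falls in char 4's range; it's byte 4 of F0 90 80 BA = 0xBA.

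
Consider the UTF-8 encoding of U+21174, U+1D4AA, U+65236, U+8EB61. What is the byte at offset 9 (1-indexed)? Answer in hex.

0xF1

1-indexed offset 9 is 0-indexed offset 8.
U+21174 → 4-byte form F0 A1 85 B4 at offsets 0–3.
U+1D4AA → 4-byte form F0 9D 92 AA at offsets 4–7.
U+65236 → 4-byte form F1 A5 88 B6 at offsets 8–11.
Offset 8 falls in char 3's range; it's byte 1 of F1 A5 88 B6 = 0xF1.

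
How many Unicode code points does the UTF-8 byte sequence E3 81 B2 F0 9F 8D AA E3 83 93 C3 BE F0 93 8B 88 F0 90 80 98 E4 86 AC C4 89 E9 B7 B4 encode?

9

Byte at offset 0: 0xE3 = 11100011 → 3-byte char (#1). Advance 3.
Byte at offset 3: 0xF0 = 11110000 → 4-byte char (#2). Advance 4.
Byte at offset 7: 0xE3 = 11100011 → 3-byte char (#3). Advance 3.
Byte at offset 10: 0xC3 = 11000011 → 2-byte char (#4). Advance 2.
Byte at offset 12: 0xF0 = 11110000 → 4-byte char (#5). Advance 4.
Byte at offset 16: 0xF0 = 11110000 → 4-byte char (#6). Advance 4.
Byte at offset 20: 0xE4 = 11100100 → 3-byte char (#7). Advance 3.
Byte at offset 23: 0xC4 = 11000100 → 2-byte char (#8). Advance 2.
Byte at offset 25: 0xE9 = 11101001 → 3-byte char (#9). Advance 3.
Reached end at offset 28 after 9 code points.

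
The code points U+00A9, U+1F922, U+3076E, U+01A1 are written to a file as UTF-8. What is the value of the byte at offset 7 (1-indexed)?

1-indexed offset 7 is 0-indexed offset 6.
U+00A9 → 2-byte form C2 A9 at offsets 0–1.
U+1F922 → 4-byte form F0 9F A4 A2 at offsets 2–5.
U+3076E → 4-byte form F0 B0 9D AE at offsets 6–9.
Offset 6 falls in char 3's range; it's byte 1 of F0 B0 9D AE = 0xF0.

0xF0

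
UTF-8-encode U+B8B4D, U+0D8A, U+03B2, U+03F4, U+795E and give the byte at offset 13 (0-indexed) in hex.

0x9E

U+B8B4D → 4-byte form F2 B8 AD 8D at offsets 0–3.
U+0D8A → 3-byte form E0 B6 8A at offsets 4–6.
U+03B2 → 2-byte form CE B2 at offsets 7–8.
U+03F4 → 2-byte form CF B4 at offsets 9–10.
U+795E → 3-byte form E7 A5 9E at offsets 11–13.
Offset 13 falls in char 5's range; it's byte 3 of E7 A5 9E = 0x9E.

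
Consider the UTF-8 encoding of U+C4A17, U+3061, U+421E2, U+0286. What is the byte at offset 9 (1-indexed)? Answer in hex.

0x82

1-indexed offset 9 is 0-indexed offset 8.
U+C4A17 → 4-byte form F3 84 A8 97 at offsets 0–3.
U+3061 → 3-byte form E3 81 A1 at offsets 4–6.
U+421E2 → 4-byte form F1 82 87 A2 at offsets 7–10.
Offset 8 falls in char 3's range; it's byte 2 of F1 82 87 A2 = 0x82.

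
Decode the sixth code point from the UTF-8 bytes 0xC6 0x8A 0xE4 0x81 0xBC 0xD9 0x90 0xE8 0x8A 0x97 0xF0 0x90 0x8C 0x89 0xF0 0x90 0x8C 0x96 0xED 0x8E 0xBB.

Offset 0: leading byte 0xC6 = 11000110 → 2-byte char #1 = C6 8A.
Offset 2: leading byte 0xE4 = 11100100 → 3-byte char #2 = E4 81 BC.
Offset 5: leading byte 0xD9 = 11011001 → 2-byte char #3 = D9 90.
Offset 7: leading byte 0xE8 = 11101000 → 3-byte char #4 = E8 8A 97.
Offset 10: leading byte 0xF0 = 11110000 → 4-byte char #5 = F0 90 8C 89.
Offset 14: leading byte 0xF0 = 11110000 → 4-byte char #6 = F0 90 8C 96.
Leading byte 0xF0 = 11110000 matches 11110xxx → 4-byte sequence.
Byte 1: 0xF0 = 11110000, payload 000 (3 bits).
Byte 2: 0x90 = 10010000 (10xxxxxx ✓), payload 010000.
Byte 3: 0x8C = 10001100 (10xxxxxx ✓), payload 001100.
Byte 4: 0x96 = 10010110 (10xxxxxx ✓), payload 010110.
Concatenate: 000010000001100010110 = 0x10316 (21 bits → U+10316).

U+10316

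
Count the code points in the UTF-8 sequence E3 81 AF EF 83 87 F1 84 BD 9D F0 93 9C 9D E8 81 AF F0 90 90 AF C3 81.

Byte at offset 0: 0xE3 = 11100011 → 3-byte char (#1). Advance 3.
Byte at offset 3: 0xEF = 11101111 → 3-byte char (#2). Advance 3.
Byte at offset 6: 0xF1 = 11110001 → 4-byte char (#3). Advance 4.
Byte at offset 10: 0xF0 = 11110000 → 4-byte char (#4). Advance 4.
Byte at offset 14: 0xE8 = 11101000 → 3-byte char (#5). Advance 3.
Byte at offset 17: 0xF0 = 11110000 → 4-byte char (#6). Advance 4.
Byte at offset 21: 0xC3 = 11000011 → 2-byte char (#7). Advance 2.
Reached end at offset 23 after 7 code points.

7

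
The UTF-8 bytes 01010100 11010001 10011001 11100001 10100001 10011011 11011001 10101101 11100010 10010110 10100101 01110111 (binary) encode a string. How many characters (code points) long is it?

Byte at offset 0: 0x54 = 01010100 → 1-byte char (#1). Advance 1.
Byte at offset 1: 0xD1 = 11010001 → 2-byte char (#2). Advance 2.
Byte at offset 3: 0xE1 = 11100001 → 3-byte char (#3). Advance 3.
Byte at offset 6: 0xD9 = 11011001 → 2-byte char (#4). Advance 2.
Byte at offset 8: 0xE2 = 11100010 → 3-byte char (#5). Advance 3.
Byte at offset 11: 0x77 = 01110111 → 1-byte char (#6). Advance 1.
Reached end at offset 12 after 6 code points.

6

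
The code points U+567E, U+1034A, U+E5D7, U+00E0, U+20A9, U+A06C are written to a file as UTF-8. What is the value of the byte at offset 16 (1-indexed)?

1-indexed offset 16 is 0-indexed offset 15.
U+567E → 3-byte form E5 99 BE at offsets 0–2.
U+1034A → 4-byte form F0 90 8D 8A at offsets 3–6.
U+E5D7 → 3-byte form EE 97 97 at offsets 7–9.
U+00E0 → 2-byte form C3 A0 at offsets 10–11.
U+20A9 → 3-byte form E2 82 A9 at offsets 12–14.
U+A06C → 3-byte form EA 81 AC at offsets 15–17.
Offset 15 falls in char 6's range; it's byte 1 of EA 81 AC = 0xEA.

0xEA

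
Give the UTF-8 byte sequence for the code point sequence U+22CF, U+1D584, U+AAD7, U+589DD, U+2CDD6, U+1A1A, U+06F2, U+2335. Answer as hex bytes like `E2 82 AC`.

U+22CF: 3-byte form → E2 8B 8F.
U+1D584: 4-byte form → F0 9D 96 84.
U+AAD7: 3-byte form → EA AB 97.
U+589DD: 4-byte form → F1 98 A7 9D.
U+2CDD6: 4-byte form → F0 AC B7 96.
U+1A1A: 3-byte form → E1 A8 9A.
U+06F2: 2-byte form → DB B2.
U+2335: 3-byte form → E2 8C B5.
Concatenated (26 bytes): E2 8B 8F F0 9D 96 84 EA AB 97 F1 98 A7 9D F0 AC B7 96 E1 A8 9A DB B2 E2 8C B5.

E2 8B 8F F0 9D 96 84 EA AB 97 F1 98 A7 9D F0 AC B7 96 E1 A8 9A DB B2 E2 8C B5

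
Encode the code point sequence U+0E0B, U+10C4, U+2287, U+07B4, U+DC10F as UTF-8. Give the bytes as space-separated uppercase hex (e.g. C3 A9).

E0 B8 8B E1 83 84 E2 8A 87 DE B4 F3 9C 84 8F

U+0E0B: 3-byte form → E0 B8 8B.
U+10C4: 3-byte form → E1 83 84.
U+2287: 3-byte form → E2 8A 87.
U+07B4: 2-byte form → DE B4.
U+DC10F: 4-byte form → F3 9C 84 8F.
Concatenated (15 bytes): E0 B8 8B E1 83 84 E2 8A 87 DE B4 F3 9C 84 8F.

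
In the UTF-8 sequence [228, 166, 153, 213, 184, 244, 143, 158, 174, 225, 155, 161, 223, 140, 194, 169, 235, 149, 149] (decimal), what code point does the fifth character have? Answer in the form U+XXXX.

Offset 0: leading byte 0xE4 = 11100100 → 3-byte char #1 = E4 A6 99.
Offset 3: leading byte 0xD5 = 11010101 → 2-byte char #2 = D5 B8.
Offset 5: leading byte 0xF4 = 11110100 → 4-byte char #3 = F4 8F 9E AE.
Offset 9: leading byte 0xE1 = 11100001 → 3-byte char #4 = E1 9B A1.
Offset 12: leading byte 0xDF = 11011111 → 2-byte char #5 = DF 8C.
Leading byte 0xDF = 11011111 matches 110xxxxx → 2-byte sequence.
Byte 1: 0xDF = 11011111, payload 11111 (5 bits).
Byte 2: 0x8C = 10001100 (10xxxxxx ✓), payload 001100.
Concatenate: 11111001100 = 0x7CC (11 bits → U+07CC).

U+07CC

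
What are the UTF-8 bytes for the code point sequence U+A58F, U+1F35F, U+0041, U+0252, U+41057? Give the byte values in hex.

EA 96 8F F0 9F 8D 9F 41 C9 92 F1 81 81 97

U+A58F: 3-byte form → EA 96 8F.
U+1F35F: 4-byte form → F0 9F 8D 9F.
U+0041: 1-byte form → 41.
U+0252: 2-byte form → C9 92.
U+41057: 4-byte form → F1 81 81 97.
Concatenated (14 bytes): EA 96 8F F0 9F 8D 9F 41 C9 92 F1 81 81 97.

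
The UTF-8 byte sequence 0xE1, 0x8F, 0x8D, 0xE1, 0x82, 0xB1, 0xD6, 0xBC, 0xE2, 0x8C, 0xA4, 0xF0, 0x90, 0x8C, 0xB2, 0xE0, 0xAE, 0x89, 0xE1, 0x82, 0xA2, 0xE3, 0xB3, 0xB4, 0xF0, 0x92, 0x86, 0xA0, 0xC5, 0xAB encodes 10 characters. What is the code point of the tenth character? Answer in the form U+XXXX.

U+016B

Offset 0: leading byte 0xE1 = 11100001 → 3-byte char #1 = E1 8F 8D.
Offset 3: leading byte 0xE1 = 11100001 → 3-byte char #2 = E1 82 B1.
Offset 6: leading byte 0xD6 = 11010110 → 2-byte char #3 = D6 BC.
Offset 8: leading byte 0xE2 = 11100010 → 3-byte char #4 = E2 8C A4.
Offset 11: leading byte 0xF0 = 11110000 → 4-byte char #5 = F0 90 8C B2.
Offset 15: leading byte 0xE0 = 11100000 → 3-byte char #6 = E0 AE 89.
Offset 18: leading byte 0xE1 = 11100001 → 3-byte char #7 = E1 82 A2.
Offset 21: leading byte 0xE3 = 11100011 → 3-byte char #8 = E3 B3 B4.
Offset 24: leading byte 0xF0 = 11110000 → 4-byte char #9 = F0 92 86 A0.
Offset 28: leading byte 0xC5 = 11000101 → 2-byte char #10 = C5 AB.
Leading byte 0xC5 = 11000101 matches 110xxxxx → 2-byte sequence.
Byte 1: 0xC5 = 11000101, payload 00101 (5 bits).
Byte 2: 0xAB = 10101011 (10xxxxxx ✓), payload 101011.
Concatenate: 00101101011 = 0x16B (11 bits → U+016B).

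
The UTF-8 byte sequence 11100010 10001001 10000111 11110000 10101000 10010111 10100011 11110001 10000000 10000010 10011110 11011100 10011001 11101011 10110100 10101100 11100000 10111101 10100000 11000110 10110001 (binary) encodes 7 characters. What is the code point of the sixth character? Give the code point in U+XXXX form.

Offset 0: leading byte 0xE2 = 11100010 → 3-byte char #1 = E2 89 87.
Offset 3: leading byte 0xF0 = 11110000 → 4-byte char #2 = F0 A8 97 A3.
Offset 7: leading byte 0xF1 = 11110001 → 4-byte char #3 = F1 80 82 9E.
Offset 11: leading byte 0xDC = 11011100 → 2-byte char #4 = DC 99.
Offset 13: leading byte 0xEB = 11101011 → 3-byte char #5 = EB B4 AC.
Offset 16: leading byte 0xE0 = 11100000 → 3-byte char #6 = E0 BD A0.
Leading byte 0xE0 = 11100000 matches 1110xxxx → 3-byte sequence.
Byte 1: 0xE0 = 11100000, payload 0000 (4 bits).
Byte 2: 0xBD = 10111101 (10xxxxxx ✓), payload 111101.
Byte 3: 0xA0 = 10100000 (10xxxxxx ✓), payload 100000.
Concatenate: 0000111101100000 = 0xF60 (16 bits → U+0F60).

U+0F60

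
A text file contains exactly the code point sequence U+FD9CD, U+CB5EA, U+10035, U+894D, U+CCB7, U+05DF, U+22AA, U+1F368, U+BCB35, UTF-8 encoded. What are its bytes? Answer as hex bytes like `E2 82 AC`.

F3 BD A7 8D F3 8B 97 AA F0 90 80 B5 E8 A5 8D EC B2 B7 D7 9F E2 8A AA F0 9F 8D A8 F2 BC AC B5

U+FD9CD: 4-byte form → F3 BD A7 8D.
U+CB5EA: 4-byte form → F3 8B 97 AA.
U+10035: 4-byte form → F0 90 80 B5.
U+894D: 3-byte form → E8 A5 8D.
U+CCB7: 3-byte form → EC B2 B7.
U+05DF: 2-byte form → D7 9F.
U+22AA: 3-byte form → E2 8A AA.
U+1F368: 4-byte form → F0 9F 8D A8.
U+BCB35: 4-byte form → F2 BC AC B5.
Concatenated (31 bytes): F3 BD A7 8D F3 8B 97 AA F0 90 80 B5 E8 A5 8D EC B2 B7 D7 9F E2 8A AA F0 9F 8D A8 F2 BC AC B5.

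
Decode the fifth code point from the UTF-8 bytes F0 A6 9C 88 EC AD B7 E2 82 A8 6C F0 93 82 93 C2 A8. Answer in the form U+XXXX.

Offset 0: leading byte 0xF0 = 11110000 → 4-byte char #1 = F0 A6 9C 88.
Offset 4: leading byte 0xEC = 11101100 → 3-byte char #2 = EC AD B7.
Offset 7: leading byte 0xE2 = 11100010 → 3-byte char #3 = E2 82 A8.
Offset 10: leading byte 0x6C = 01101100 → 1-byte char #4 = 6C.
Offset 11: leading byte 0xF0 = 11110000 → 4-byte char #5 = F0 93 82 93.
Leading byte 0xF0 = 11110000 matches 11110xxx → 4-byte sequence.
Byte 1: 0xF0 = 11110000, payload 000 (3 bits).
Byte 2: 0x93 = 10010011 (10xxxxxx ✓), payload 010011.
Byte 3: 0x82 = 10000010 (10xxxxxx ✓), payload 000010.
Byte 4: 0x93 = 10010011 (10xxxxxx ✓), payload 010011.
Concatenate: 000010011000010010011 = 0x13093 (21 bits → U+13093).

U+13093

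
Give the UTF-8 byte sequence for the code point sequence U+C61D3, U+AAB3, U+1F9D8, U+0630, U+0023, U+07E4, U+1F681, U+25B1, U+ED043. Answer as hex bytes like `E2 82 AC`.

F3 86 87 93 EA AA B3 F0 9F A7 98 D8 B0 23 DF A4 F0 9F 9A 81 E2 96 B1 F3 AD 81 83

U+C61D3: 4-byte form → F3 86 87 93.
U+AAB3: 3-byte form → EA AA B3.
U+1F9D8: 4-byte form → F0 9F A7 98.
U+0630: 2-byte form → D8 B0.
U+0023: 1-byte form → 23.
U+07E4: 2-byte form → DF A4.
U+1F681: 4-byte form → F0 9F 9A 81.
U+25B1: 3-byte form → E2 96 B1.
U+ED043: 4-byte form → F3 AD 81 83.
Concatenated (27 bytes): F3 86 87 93 EA AA B3 F0 9F A7 98 D8 B0 23 DF A4 F0 9F 9A 81 E2 96 B1 F3 AD 81 83.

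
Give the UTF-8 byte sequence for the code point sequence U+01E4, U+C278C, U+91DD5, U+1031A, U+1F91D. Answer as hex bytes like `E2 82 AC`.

C7 A4 F3 82 9E 8C F2 91 B7 95 F0 90 8C 9A F0 9F A4 9D

U+01E4: 2-byte form → C7 A4.
U+C278C: 4-byte form → F3 82 9E 8C.
U+91DD5: 4-byte form → F2 91 B7 95.
U+1031A: 4-byte form → F0 90 8C 9A.
U+1F91D: 4-byte form → F0 9F A4 9D.
Concatenated (18 bytes): C7 A4 F3 82 9E 8C F2 91 B7 95 F0 90 8C 9A F0 9F A4 9D.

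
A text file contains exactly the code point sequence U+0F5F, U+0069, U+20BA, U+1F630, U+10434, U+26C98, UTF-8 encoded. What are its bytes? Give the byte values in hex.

U+0F5F: 3-byte form → E0 BD 9F.
U+0069: 1-byte form → 69.
U+20BA: 3-byte form → E2 82 BA.
U+1F630: 4-byte form → F0 9F 98 B0.
U+10434: 4-byte form → F0 90 90 B4.
U+26C98: 4-byte form → F0 A6 B2 98.
Concatenated (19 bytes): E0 BD 9F 69 E2 82 BA F0 9F 98 B0 F0 90 90 B4 F0 A6 B2 98.

E0 BD 9F 69 E2 82 BA F0 9F 98 B0 F0 90 90 B4 F0 A6 B2 98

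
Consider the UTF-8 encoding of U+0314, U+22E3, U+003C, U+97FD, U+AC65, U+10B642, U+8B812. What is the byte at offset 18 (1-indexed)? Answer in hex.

1-indexed offset 18 is 0-indexed offset 17.
U+0314 → 2-byte form CC 94 at offsets 0–1.
U+22E3 → 3-byte form E2 8B A3 at offsets 2–4.
U+003C → 1-byte form 3C at offsets 5–5.
U+97FD → 3-byte form E9 9F BD at offsets 6–8.
U+AC65 → 3-byte form EA B1 A5 at offsets 9–11.
U+10B642 → 4-byte form F4 8B 99 82 at offsets 12–15.
U+8B812 → 4-byte form F2 8B A0 92 at offsets 16–19.
Offset 17 falls in char 7's range; it's byte 2 of F2 8B A0 92 = 0x8B.

0x8B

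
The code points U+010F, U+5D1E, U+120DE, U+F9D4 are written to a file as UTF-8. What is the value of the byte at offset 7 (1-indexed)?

1-indexed offset 7 is 0-indexed offset 6.
U+010F → 2-byte form C4 8F at offsets 0–1.
U+5D1E → 3-byte form E5 B4 9E at offsets 2–4.
U+120DE → 4-byte form F0 92 83 9E at offsets 5–8.
Offset 6 falls in char 3's range; it's byte 2 of F0 92 83 9E = 0x92.

0x92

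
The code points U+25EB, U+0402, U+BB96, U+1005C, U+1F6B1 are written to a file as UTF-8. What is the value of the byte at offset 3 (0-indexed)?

U+25EB → 3-byte form E2 97 AB at offsets 0–2.
U+0402 → 2-byte form D0 82 at offsets 3–4.
Offset 3 falls in char 2's range; it's byte 1 of D0 82 = 0xD0.

0xD0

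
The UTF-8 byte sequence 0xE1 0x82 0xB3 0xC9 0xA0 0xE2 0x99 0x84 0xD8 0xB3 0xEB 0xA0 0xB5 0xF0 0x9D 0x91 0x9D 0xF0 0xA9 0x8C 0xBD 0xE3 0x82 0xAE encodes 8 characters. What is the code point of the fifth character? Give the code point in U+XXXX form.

Offset 0: leading byte 0xE1 = 11100001 → 3-byte char #1 = E1 82 B3.
Offset 3: leading byte 0xC9 = 11001001 → 2-byte char #2 = C9 A0.
Offset 5: leading byte 0xE2 = 11100010 → 3-byte char #3 = E2 99 84.
Offset 8: leading byte 0xD8 = 11011000 → 2-byte char #4 = D8 B3.
Offset 10: leading byte 0xEB = 11101011 → 3-byte char #5 = EB A0 B5.
Leading byte 0xEB = 11101011 matches 1110xxxx → 3-byte sequence.
Byte 1: 0xEB = 11101011, payload 1011 (4 bits).
Byte 2: 0xA0 = 10100000 (10xxxxxx ✓), payload 100000.
Byte 3: 0xB5 = 10110101 (10xxxxxx ✓), payload 110101.
Concatenate: 1011100000110101 = 0xB835 (16 bits → U+B835).

U+B835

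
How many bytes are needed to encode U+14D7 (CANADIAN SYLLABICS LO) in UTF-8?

U+14D7 = 0x14D7. UTF-8 uses 1 byte below 0x80, 2 below 0x800, 3 below 0x10000, 4 up to 0x10FFFF. 0x14D7 is in U+0800–U+FFFF → 3 bytes.

3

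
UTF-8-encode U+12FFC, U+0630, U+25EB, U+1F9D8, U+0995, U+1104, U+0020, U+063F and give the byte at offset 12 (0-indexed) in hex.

0x98

U+12FFC → 4-byte form F0 92 BF BC at offsets 0–3.
U+0630 → 2-byte form D8 B0 at offsets 4–5.
U+25EB → 3-byte form E2 97 AB at offsets 6–8.
U+1F9D8 → 4-byte form F0 9F A7 98 at offsets 9–12.
Offset 12 falls in char 4's range; it's byte 4 of F0 9F A7 98 = 0x98.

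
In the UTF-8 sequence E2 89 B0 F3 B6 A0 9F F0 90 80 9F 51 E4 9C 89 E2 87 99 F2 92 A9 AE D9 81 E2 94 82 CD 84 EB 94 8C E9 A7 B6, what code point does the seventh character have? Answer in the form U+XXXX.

U+92A6E

Offset 0: leading byte 0xE2 = 11100010 → 3-byte char #1 = E2 89 B0.
Offset 3: leading byte 0xF3 = 11110011 → 4-byte char #2 = F3 B6 A0 9F.
Offset 7: leading byte 0xF0 = 11110000 → 4-byte char #3 = F0 90 80 9F.
Offset 11: leading byte 0x51 = 01010001 → 1-byte char #4 = 51.
Offset 12: leading byte 0xE4 = 11100100 → 3-byte char #5 = E4 9C 89.
Offset 15: leading byte 0xE2 = 11100010 → 3-byte char #6 = E2 87 99.
Offset 18: leading byte 0xF2 = 11110010 → 4-byte char #7 = F2 92 A9 AE.
Leading byte 0xF2 = 11110010 matches 11110xxx → 4-byte sequence.
Byte 1: 0xF2 = 11110010, payload 010 (3 bits).
Byte 2: 0x92 = 10010010 (10xxxxxx ✓), payload 010010.
Byte 3: 0xA9 = 10101001 (10xxxxxx ✓), payload 101001.
Byte 4: 0xAE = 10101110 (10xxxxxx ✓), payload 101110.
Concatenate: 010010010101001101110 = 0x92A6E (21 bits → U+92A6E).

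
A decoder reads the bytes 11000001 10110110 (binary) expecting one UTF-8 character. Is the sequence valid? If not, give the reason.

invalid (overlong encoding)

Leading byte 0xC1 = 11000001 → 2-byte form.
Continuation bytes all match 10xxxxxx. Payload decodes to 0x76.
But 0x76 < 0x80, the minimum for a 2-byte sequence — this is an overlong encoding.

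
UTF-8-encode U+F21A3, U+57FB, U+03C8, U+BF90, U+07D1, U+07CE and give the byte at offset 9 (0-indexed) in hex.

U+F21A3 → 4-byte form F3 B2 86 A3 at offsets 0–3.
U+57FB → 3-byte form E5 9F BB at offsets 4–6.
U+03C8 → 2-byte form CF 88 at offsets 7–8.
U+BF90 → 3-byte form EB BE 90 at offsets 9–11.
Offset 9 falls in char 4's range; it's byte 1 of EB BE 90 = 0xEB.

0xEB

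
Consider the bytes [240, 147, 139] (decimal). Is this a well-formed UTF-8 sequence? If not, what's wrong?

Leading byte 0xF0 = 11110000 → 4-byte form, but only 3 bytes are present.

invalid (sequence truncated)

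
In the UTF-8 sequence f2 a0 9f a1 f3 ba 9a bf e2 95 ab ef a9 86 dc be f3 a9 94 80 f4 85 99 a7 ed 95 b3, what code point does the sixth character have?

Offset 0: leading byte 0xF2 = 11110010 → 4-byte char #1 = F2 A0 9F A1.
Offset 4: leading byte 0xF3 = 11110011 → 4-byte char #2 = F3 BA 9A BF.
Offset 8: leading byte 0xE2 = 11100010 → 3-byte char #3 = E2 95 AB.
Offset 11: leading byte 0xEF = 11101111 → 3-byte char #4 = EF A9 86.
Offset 14: leading byte 0xDC = 11011100 → 2-byte char #5 = DC BE.
Offset 16: leading byte 0xF3 = 11110011 → 4-byte char #6 = F3 A9 94 80.
Leading byte 0xF3 = 11110011 matches 11110xxx → 4-byte sequence.
Byte 1: 0xF3 = 11110011, payload 011 (3 bits).
Byte 2: 0xA9 = 10101001 (10xxxxxx ✓), payload 101001.
Byte 3: 0x94 = 10010100 (10xxxxxx ✓), payload 010100.
Byte 4: 0x80 = 10000000 (10xxxxxx ✓), payload 000000.
Concatenate: 011101001010100000000 = 0xE9500 (21 bits → U+E9500).

U+E9500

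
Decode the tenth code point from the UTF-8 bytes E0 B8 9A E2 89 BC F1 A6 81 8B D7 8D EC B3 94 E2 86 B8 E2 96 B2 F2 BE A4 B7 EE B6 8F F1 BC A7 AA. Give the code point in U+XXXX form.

Offset 0: leading byte 0xE0 = 11100000 → 3-byte char #1 = E0 B8 9A.
Offset 3: leading byte 0xE2 = 11100010 → 3-byte char #2 = E2 89 BC.
Offset 6: leading byte 0xF1 = 11110001 → 4-byte char #3 = F1 A6 81 8B.
Offset 10: leading byte 0xD7 = 11010111 → 2-byte char #4 = D7 8D.
Offset 12: leading byte 0xEC = 11101100 → 3-byte char #5 = EC B3 94.
Offset 15: leading byte 0xE2 = 11100010 → 3-byte char #6 = E2 86 B8.
Offset 18: leading byte 0xE2 = 11100010 → 3-byte char #7 = E2 96 B2.
Offset 21: leading byte 0xF2 = 11110010 → 4-byte char #8 = F2 BE A4 B7.
Offset 25: leading byte 0xEE = 11101110 → 3-byte char #9 = EE B6 8F.
Offset 28: leading byte 0xF1 = 11110001 → 4-byte char #10 = F1 BC A7 AA.
Leading byte 0xF1 = 11110001 matches 11110xxx → 4-byte sequence.
Byte 1: 0xF1 = 11110001, payload 001 (3 bits).
Byte 2: 0xBC = 10111100 (10xxxxxx ✓), payload 111100.
Byte 3: 0xA7 = 10100111 (10xxxxxx ✓), payload 100111.
Byte 4: 0xAA = 10101010 (10xxxxxx ✓), payload 101010.
Concatenate: 001111100100111101010 = 0x7C9EA (21 bits → U+7C9EA).

U+7C9EA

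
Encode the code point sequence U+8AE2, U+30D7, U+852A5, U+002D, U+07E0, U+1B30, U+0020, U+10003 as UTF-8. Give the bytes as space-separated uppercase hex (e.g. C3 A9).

E8 AB A2 E3 83 97 F2 85 8A A5 2D DF A0 E1 AC B0 20 F0 90 80 83

U+8AE2: 3-byte form → E8 AB A2.
U+30D7: 3-byte form → E3 83 97.
U+852A5: 4-byte form → F2 85 8A A5.
U+002D: 1-byte form → 2D.
U+07E0: 2-byte form → DF A0.
U+1B30: 3-byte form → E1 AC B0.
U+0020: 1-byte form → 20.
U+10003: 4-byte form → F0 90 80 83.
Concatenated (21 bytes): E8 AB A2 E3 83 97 F2 85 8A A5 2D DF A0 E1 AC B0 20 F0 90 80 83.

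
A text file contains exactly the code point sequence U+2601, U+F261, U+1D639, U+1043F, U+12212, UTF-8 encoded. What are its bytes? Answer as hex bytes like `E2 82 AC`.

U+2601: 3-byte form → E2 98 81.
U+F261: 3-byte form → EF 89 A1.
U+1D639: 4-byte form → F0 9D 98 B9.
U+1043F: 4-byte form → F0 90 90 BF.
U+12212: 4-byte form → F0 92 88 92.
Concatenated (18 bytes): E2 98 81 EF 89 A1 F0 9D 98 B9 F0 90 90 BF F0 92 88 92.

E2 98 81 EF 89 A1 F0 9D 98 B9 F0 90 90 BF F0 92 88 92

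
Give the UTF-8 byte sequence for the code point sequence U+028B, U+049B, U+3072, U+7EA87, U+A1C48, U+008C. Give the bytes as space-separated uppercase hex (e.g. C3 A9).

CA 8B D2 9B E3 81 B2 F1 BE AA 87 F2 A1 B1 88 C2 8C

U+028B: 2-byte form → CA 8B.
U+049B: 2-byte form → D2 9B.
U+3072: 3-byte form → E3 81 B2.
U+7EA87: 4-byte form → F1 BE AA 87.
U+A1C48: 4-byte form → F2 A1 B1 88.
U+008C: 2-byte form → C2 8C.
Concatenated (17 bytes): CA 8B D2 9B E3 81 B2 F1 BE AA 87 F2 A1 B1 88 C2 8C.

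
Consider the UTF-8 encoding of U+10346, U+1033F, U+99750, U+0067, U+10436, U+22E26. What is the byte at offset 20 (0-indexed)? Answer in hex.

0xA6

U+10346 → 4-byte form F0 90 8D 86 at offsets 0–3.
U+1033F → 4-byte form F0 90 8C BF at offsets 4–7.
U+99750 → 4-byte form F2 99 9D 90 at offsets 8–11.
U+0067 → 1-byte form 67 at offsets 12–12.
U+10436 → 4-byte form F0 90 90 B6 at offsets 13–16.
U+22E26 → 4-byte form F0 A2 B8 A6 at offsets 17–20.
Offset 20 falls in char 6's range; it's byte 4 of F0 A2 B8 A6 = 0xA6.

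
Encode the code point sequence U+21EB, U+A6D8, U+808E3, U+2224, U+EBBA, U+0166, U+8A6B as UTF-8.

E2 87 AB EA 9B 98 F2 80 A3 A3 E2 88 A4 EE AE BA C5 A6 E8 A9 AB

U+21EB: 3-byte form → E2 87 AB.
U+A6D8: 3-byte form → EA 9B 98.
U+808E3: 4-byte form → F2 80 A3 A3.
U+2224: 3-byte form → E2 88 A4.
U+EBBA: 3-byte form → EE AE BA.
U+0166: 2-byte form → C5 A6.
U+8A6B: 3-byte form → E8 A9 AB.
Concatenated (21 bytes): E2 87 AB EA 9B 98 F2 80 A3 A3 E2 88 A4 EE AE BA C5 A6 E8 A9 AB.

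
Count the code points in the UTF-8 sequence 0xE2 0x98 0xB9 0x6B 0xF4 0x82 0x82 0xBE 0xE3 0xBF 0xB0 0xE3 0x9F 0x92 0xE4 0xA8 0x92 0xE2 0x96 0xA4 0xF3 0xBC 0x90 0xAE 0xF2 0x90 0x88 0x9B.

Byte at offset 0: 0xE2 = 11100010 → 3-byte char (#1). Advance 3.
Byte at offset 3: 0x6B = 01101011 → 1-byte char (#2). Advance 1.
Byte at offset 4: 0xF4 = 11110100 → 4-byte char (#3). Advance 4.
Byte at offset 8: 0xE3 = 11100011 → 3-byte char (#4). Advance 3.
Byte at offset 11: 0xE3 = 11100011 → 3-byte char (#5). Advance 3.
Byte at offset 14: 0xE4 = 11100100 → 3-byte char (#6). Advance 3.
Byte at offset 17: 0xE2 = 11100010 → 3-byte char (#7). Advance 3.
Byte at offset 20: 0xF3 = 11110011 → 4-byte char (#8). Advance 4.
Byte at offset 24: 0xF2 = 11110010 → 4-byte char (#9). Advance 4.
Reached end at offset 28 after 9 code points.

9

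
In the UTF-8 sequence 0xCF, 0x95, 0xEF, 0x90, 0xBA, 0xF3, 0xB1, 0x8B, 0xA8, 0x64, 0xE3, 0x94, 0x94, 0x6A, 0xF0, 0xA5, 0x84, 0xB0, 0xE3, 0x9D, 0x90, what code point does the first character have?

Offset 0: leading byte 0xCF = 11001111 → 2-byte char #1 = CF 95.
Leading byte 0xCF = 11001111 matches 110xxxxx → 2-byte sequence.
Byte 1: 0xCF = 11001111, payload 01111 (5 bits).
Byte 2: 0x95 = 10010101 (10xxxxxx ✓), payload 010101.
Concatenate: 01111010101 = 0x3D5 (11 bits → U+03D5).

U+03D5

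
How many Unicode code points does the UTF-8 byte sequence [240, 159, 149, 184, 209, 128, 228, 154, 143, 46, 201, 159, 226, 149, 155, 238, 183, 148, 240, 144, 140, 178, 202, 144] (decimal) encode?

9

Byte at offset 0: 0xF0 = 11110000 → 4-byte char (#1). Advance 4.
Byte at offset 4: 0xD1 = 11010001 → 2-byte char (#2). Advance 2.
Byte at offset 6: 0xE4 = 11100100 → 3-byte char (#3). Advance 3.
Byte at offset 9: 0x2E = 00101110 → 1-byte char (#4). Advance 1.
Byte at offset 10: 0xC9 = 11001001 → 2-byte char (#5). Advance 2.
Byte at offset 12: 0xE2 = 11100010 → 3-byte char (#6). Advance 3.
Byte at offset 15: 0xEE = 11101110 → 3-byte char (#7). Advance 3.
Byte at offset 18: 0xF0 = 11110000 → 4-byte char (#8). Advance 4.
Byte at offset 22: 0xCA = 11001010 → 2-byte char (#9). Advance 2.
Reached end at offset 24 after 9 code points.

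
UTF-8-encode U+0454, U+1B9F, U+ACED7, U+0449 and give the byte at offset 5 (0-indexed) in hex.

0xF2

U+0454 → 2-byte form D1 94 at offsets 0–1.
U+1B9F → 3-byte form E1 AE 9F at offsets 2–4.
U+ACED7 → 4-byte form F2 AC BB 97 at offsets 5–8.
Offset 5 falls in char 3's range; it's byte 1 of F2 AC BB 97 = 0xF2.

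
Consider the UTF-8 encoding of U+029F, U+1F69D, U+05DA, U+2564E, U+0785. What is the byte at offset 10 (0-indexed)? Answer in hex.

U+029F → 2-byte form CA 9F at offsets 0–1.
U+1F69D → 4-byte form F0 9F 9A 9D at offsets 2–5.
U+05DA → 2-byte form D7 9A at offsets 6–7.
U+2564E → 4-byte form F0 A5 99 8E at offsets 8–11.
Offset 10 falls in char 4's range; it's byte 3 of F0 A5 99 8E = 0x99.

0x99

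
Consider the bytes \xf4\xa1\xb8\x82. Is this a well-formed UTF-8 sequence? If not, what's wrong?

invalid (encodes a value above U+10FFFF)

Leading byte 0xF4 = 11110100 → 4-byte form.
Payload = 0x121E02, which exceeds U+10FFFF, the maximum Unicode code point. (Leading bytes F5–FF, or F4 followed by ≥ 0x90, are invalid.)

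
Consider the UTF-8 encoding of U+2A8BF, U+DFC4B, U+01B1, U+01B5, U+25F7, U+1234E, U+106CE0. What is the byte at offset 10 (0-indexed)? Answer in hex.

U+2A8BF → 4-byte form F0 AA A2 BF at offsets 0–3.
U+DFC4B → 4-byte form F3 9F B1 8B at offsets 4–7.
U+01B1 → 2-byte form C6 B1 at offsets 8–9.
U+01B5 → 2-byte form C6 B5 at offsets 10–11.
Offset 10 falls in char 4's range; it's byte 1 of C6 B5 = 0xC6.

0xC6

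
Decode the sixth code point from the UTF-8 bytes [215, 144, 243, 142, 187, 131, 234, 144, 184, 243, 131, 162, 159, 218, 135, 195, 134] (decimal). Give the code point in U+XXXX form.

U+00C6

Offset 0: leading byte 0xD7 = 11010111 → 2-byte char #1 = D7 90.
Offset 2: leading byte 0xF3 = 11110011 → 4-byte char #2 = F3 8E BB 83.
Offset 6: leading byte 0xEA = 11101010 → 3-byte char #3 = EA 90 B8.
Offset 9: leading byte 0xF3 = 11110011 → 4-byte char #4 = F3 83 A2 9F.
Offset 13: leading byte 0xDA = 11011010 → 2-byte char #5 = DA 87.
Offset 15: leading byte 0xC3 = 11000011 → 2-byte char #6 = C3 86.
Leading byte 0xC3 = 11000011 matches 110xxxxx → 2-byte sequence.
Byte 1: 0xC3 = 11000011, payload 00011 (5 bits).
Byte 2: 0x86 = 10000110 (10xxxxxx ✓), payload 000110.
Concatenate: 00011000110 = 0xC6 (11 bits → U+00C6).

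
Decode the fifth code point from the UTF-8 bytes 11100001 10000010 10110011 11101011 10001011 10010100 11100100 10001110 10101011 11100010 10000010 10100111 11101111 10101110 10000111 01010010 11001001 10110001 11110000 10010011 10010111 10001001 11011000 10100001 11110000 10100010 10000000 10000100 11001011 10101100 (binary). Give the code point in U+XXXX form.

Offset 0: leading byte 0xE1 = 11100001 → 3-byte char #1 = E1 82 B3.
Offset 3: leading byte 0xEB = 11101011 → 3-byte char #2 = EB 8B 94.
Offset 6: leading byte 0xE4 = 11100100 → 3-byte char #3 = E4 8E AB.
Offset 9: leading byte 0xE2 = 11100010 → 3-byte char #4 = E2 82 A7.
Offset 12: leading byte 0xEF = 11101111 → 3-byte char #5 = EF AE 87.
Leading byte 0xEF = 11101111 matches 1110xxxx → 3-byte sequence.
Byte 1: 0xEF = 11101111, payload 1111 (4 bits).
Byte 2: 0xAE = 10101110 (10xxxxxx ✓), payload 101110.
Byte 3: 0x87 = 10000111 (10xxxxxx ✓), payload 000111.
Concatenate: 1111101110000111 = 0xFB87 (16 bits → U+FB87).

U+FB87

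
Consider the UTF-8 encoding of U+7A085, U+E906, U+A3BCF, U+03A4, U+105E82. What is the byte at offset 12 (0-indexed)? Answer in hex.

0xA4

U+7A085 → 4-byte form F1 BA 82 85 at offsets 0–3.
U+E906 → 3-byte form EE A4 86 at offsets 4–6.
U+A3BCF → 4-byte form F2 A3 AF 8F at offsets 7–10.
U+03A4 → 2-byte form CE A4 at offsets 11–12.
Offset 12 falls in char 4's range; it's byte 2 of CE A4 = 0xA4.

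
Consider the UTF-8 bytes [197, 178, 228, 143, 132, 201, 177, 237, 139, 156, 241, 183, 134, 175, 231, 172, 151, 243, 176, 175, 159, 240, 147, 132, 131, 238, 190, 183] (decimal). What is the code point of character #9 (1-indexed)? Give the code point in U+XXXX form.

U+EFB7

Offset 0: leading byte 0xC5 = 11000101 → 2-byte char #1 = C5 B2.
Offset 2: leading byte 0xE4 = 11100100 → 3-byte char #2 = E4 8F 84.
Offset 5: leading byte 0xC9 = 11001001 → 2-byte char #3 = C9 B1.
Offset 7: leading byte 0xED = 11101101 → 3-byte char #4 = ED 8B 9C.
Offset 10: leading byte 0xF1 = 11110001 → 4-byte char #5 = F1 B7 86 AF.
Offset 14: leading byte 0xE7 = 11100111 → 3-byte char #6 = E7 AC 97.
Offset 17: leading byte 0xF3 = 11110011 → 4-byte char #7 = F3 B0 AF 9F.
Offset 21: leading byte 0xF0 = 11110000 → 4-byte char #8 = F0 93 84 83.
Offset 25: leading byte 0xEE = 11101110 → 3-byte char #9 = EE BE B7.
Leading byte 0xEE = 11101110 matches 1110xxxx → 3-byte sequence.
Byte 1: 0xEE = 11101110, payload 1110 (4 bits).
Byte 2: 0xBE = 10111110 (10xxxxxx ✓), payload 111110.
Byte 3: 0xB7 = 10110111 (10xxxxxx ✓), payload 110111.
Concatenate: 1110111110110111 = 0xEFB7 (16 bits → U+EFB7).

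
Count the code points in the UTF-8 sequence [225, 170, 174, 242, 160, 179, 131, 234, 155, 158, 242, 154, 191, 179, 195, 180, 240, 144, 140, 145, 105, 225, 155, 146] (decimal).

Byte at offset 0: 0xE1 = 11100001 → 3-byte char (#1). Advance 3.
Byte at offset 3: 0xF2 = 11110010 → 4-byte char (#2). Advance 4.
Byte at offset 7: 0xEA = 11101010 → 3-byte char (#3). Advance 3.
Byte at offset 10: 0xF2 = 11110010 → 4-byte char (#4). Advance 4.
Byte at offset 14: 0xC3 = 11000011 → 2-byte char (#5). Advance 2.
Byte at offset 16: 0xF0 = 11110000 → 4-byte char (#6). Advance 4.
Byte at offset 20: 0x69 = 01101001 → 1-byte char (#7). Advance 1.
Byte at offset 21: 0xE1 = 11100001 → 3-byte char (#8). Advance 3.
Reached end at offset 24 after 8 code points.

8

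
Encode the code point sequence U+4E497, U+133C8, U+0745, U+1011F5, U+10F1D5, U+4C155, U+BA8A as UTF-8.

F1 8E 92 97 F0 93 8F 88 DD 85 F4 81 87 B5 F4 8F 87 95 F1 8C 85 95 EB AA 8A

U+4E497: 4-byte form → F1 8E 92 97.
U+133C8: 4-byte form → F0 93 8F 88.
U+0745: 2-byte form → DD 85.
U+1011F5: 4-byte form → F4 81 87 B5.
U+10F1D5: 4-byte form → F4 8F 87 95.
U+4C155: 4-byte form → F1 8C 85 95.
U+BA8A: 3-byte form → EB AA 8A.
Concatenated (25 bytes): F1 8E 92 97 F0 93 8F 88 DD 85 F4 81 87 B5 F4 8F 87 95 F1 8C 85 95 EB AA 8A.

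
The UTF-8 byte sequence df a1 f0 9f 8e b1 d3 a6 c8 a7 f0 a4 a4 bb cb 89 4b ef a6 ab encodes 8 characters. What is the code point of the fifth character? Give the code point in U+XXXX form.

U+2493B

Offset 0: leading byte 0xDF = 11011111 → 2-byte char #1 = DF A1.
Offset 2: leading byte 0xF0 = 11110000 → 4-byte char #2 = F0 9F 8E B1.
Offset 6: leading byte 0xD3 = 11010011 → 2-byte char #3 = D3 A6.
Offset 8: leading byte 0xC8 = 11001000 → 2-byte char #4 = C8 A7.
Offset 10: leading byte 0xF0 = 11110000 → 4-byte char #5 = F0 A4 A4 BB.
Leading byte 0xF0 = 11110000 matches 11110xxx → 4-byte sequence.
Byte 1: 0xF0 = 11110000, payload 000 (3 bits).
Byte 2: 0xA4 = 10100100 (10xxxxxx ✓), payload 100100.
Byte 3: 0xA4 = 10100100 (10xxxxxx ✓), payload 100100.
Byte 4: 0xBB = 10111011 (10xxxxxx ✓), payload 111011.
Concatenate: 000100100100100111011 = 0x2493B (21 bits → U+2493B).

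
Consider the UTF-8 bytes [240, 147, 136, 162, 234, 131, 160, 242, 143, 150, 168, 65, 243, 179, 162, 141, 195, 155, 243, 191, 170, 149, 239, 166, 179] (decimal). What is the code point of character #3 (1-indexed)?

U+8F5A8

Offset 0: leading byte 0xF0 = 11110000 → 4-byte char #1 = F0 93 88 A2.
Offset 4: leading byte 0xEA = 11101010 → 3-byte char #2 = EA 83 A0.
Offset 7: leading byte 0xF2 = 11110010 → 4-byte char #3 = F2 8F 96 A8.
Leading byte 0xF2 = 11110010 matches 11110xxx → 4-byte sequence.
Byte 1: 0xF2 = 11110010, payload 010 (3 bits).
Byte 2: 0x8F = 10001111 (10xxxxxx ✓), payload 001111.
Byte 3: 0x96 = 10010110 (10xxxxxx ✓), payload 010110.
Byte 4: 0xA8 = 10101000 (10xxxxxx ✓), payload 101000.
Concatenate: 010001111010110101000 = 0x8F5A8 (21 bits → U+8F5A8).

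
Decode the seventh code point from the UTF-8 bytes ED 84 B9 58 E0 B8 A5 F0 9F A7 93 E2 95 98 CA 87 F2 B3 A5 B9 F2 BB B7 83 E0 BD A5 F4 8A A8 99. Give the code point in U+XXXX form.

Offset 0: leading byte 0xED = 11101101 → 3-byte char #1 = ED 84 B9.
Offset 3: leading byte 0x58 = 01011000 → 1-byte char #2 = 58.
Offset 4: leading byte 0xE0 = 11100000 → 3-byte char #3 = E0 B8 A5.
Offset 7: leading byte 0xF0 = 11110000 → 4-byte char #4 = F0 9F A7 93.
Offset 11: leading byte 0xE2 = 11100010 → 3-byte char #5 = E2 95 98.
Offset 14: leading byte 0xCA = 11001010 → 2-byte char #6 = CA 87.
Offset 16: leading byte 0xF2 = 11110010 → 4-byte char #7 = F2 B3 A5 B9.
Leading byte 0xF2 = 11110010 matches 11110xxx → 4-byte sequence.
Byte 1: 0xF2 = 11110010, payload 010 (3 bits).
Byte 2: 0xB3 = 10110011 (10xxxxxx ✓), payload 110011.
Byte 3: 0xA5 = 10100101 (10xxxxxx ✓), payload 100101.
Byte 4: 0xB9 = 10111001 (10xxxxxx ✓), payload 111001.
Concatenate: 010110011100101111001 = 0xB3979 (21 bits → U+B3979).

U+B3979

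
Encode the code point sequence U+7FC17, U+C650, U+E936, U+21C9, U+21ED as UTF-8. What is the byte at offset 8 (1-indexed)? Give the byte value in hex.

1-indexed offset 8 is 0-indexed offset 7.
U+7FC17 → 4-byte form F1 BF B0 97 at offsets 0–3.
U+C650 → 3-byte form EC 99 90 at offsets 4–6.
U+E936 → 3-byte form EE A4 B6 at offsets 7–9.
Offset 7 falls in char 3's range; it's byte 1 of EE A4 B6 = 0xEE.

0xEE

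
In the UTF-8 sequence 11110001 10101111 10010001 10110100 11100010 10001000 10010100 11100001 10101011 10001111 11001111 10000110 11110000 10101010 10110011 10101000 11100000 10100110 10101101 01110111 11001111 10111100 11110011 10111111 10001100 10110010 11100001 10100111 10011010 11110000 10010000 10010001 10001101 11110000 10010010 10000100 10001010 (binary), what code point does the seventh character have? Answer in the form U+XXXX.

U+0077

Offset 0: leading byte 0xF1 = 11110001 → 4-byte char #1 = F1 AF 91 B4.
Offset 4: leading byte 0xE2 = 11100010 → 3-byte char #2 = E2 88 94.
Offset 7: leading byte 0xE1 = 11100001 → 3-byte char #3 = E1 AB 8F.
Offset 10: leading byte 0xCF = 11001111 → 2-byte char #4 = CF 86.
Offset 12: leading byte 0xF0 = 11110000 → 4-byte char #5 = F0 AA B3 A8.
Offset 16: leading byte 0xE0 = 11100000 → 3-byte char #6 = E0 A6 AD.
Offset 19: leading byte 0x77 = 01110111 → 1-byte char #7 = 77.
Leading byte 0x77 = 01110111 matches 0xxxxxxx → 1-byte sequence.
Byte 1: 0x77 = 01110111, payload 1110111 (7 bits).
Concatenate: 1110111 = 0x77 (7 bits → U+0077).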